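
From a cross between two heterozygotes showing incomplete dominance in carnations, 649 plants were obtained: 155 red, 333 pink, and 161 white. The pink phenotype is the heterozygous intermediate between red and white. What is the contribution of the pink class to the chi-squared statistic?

With incomplete dominance, a heterozygote × heterozygote cross gives a 1:2:1 phenotypic ratio.
Under the 1:2:1 hypothesis (Σ ratio = 4, N = 649):
  red: 649 × 1/4 = 162.25
  pink: 649 × 2/4 = 324.5
  white: 649 × 1/4 = 162.25
Contribution of pink: (333 − 324.5)² / 324.5 = 0.2227

0.223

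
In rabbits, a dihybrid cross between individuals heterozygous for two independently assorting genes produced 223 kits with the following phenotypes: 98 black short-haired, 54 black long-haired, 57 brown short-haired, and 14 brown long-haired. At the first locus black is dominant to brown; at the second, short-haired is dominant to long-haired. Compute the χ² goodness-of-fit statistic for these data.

A dihybrid F₂ with independent assortment and complete dominance at both loci gives a 9:3:3:1 phenotypic ratio.
Under the 9:3:3:1 hypothesis (Σ ratio = 16, N = 223):
  black short-haired: 223 × 9/16 = 125.4375
  black long-haired: 223 × 3/16 = 41.8125
  brown short-haired: 223 × 3/16 = 41.8125
  brown long-haired: 223 × 1/16 = 13.9375
χ² = Σ (O − E)² / E
  black short-haired: (98 − 125.4375)² / 125.4375 = 6.0015
  black long-haired: (54 − 41.8125)² / 41.8125 = 3.5524
  brown short-haired: (57 − 41.8125)² / 41.8125 = 5.5165
  brown long-haired: (14 − 13.9375)² / 13.9375 = 0.0003
χ² = 6.0015 + 3.5524 + 5.5165 + 0.0003 = 15.0707 ≈ 15.071

15.071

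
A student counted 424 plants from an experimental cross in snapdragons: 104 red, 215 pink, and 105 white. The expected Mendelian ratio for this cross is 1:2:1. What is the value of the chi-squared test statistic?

Total ratio parts = 4. Expected numbers out of 424:
  red: 424 × 1/4 = 106
  pink: 424 × 2/4 = 212
  white: 424 × 1/4 = 106
χ² = Σ (O − E)² / E
  red: (104 − 106)² / 106 = 0.0377
  pink: (215 − 212)² / 212 = 0.0425
  white: (105 − 106)² / 106 = 0.0094
χ² = 0.0377 + 0.0425 + 0.0094 = 0.0896 ≈ 0.090

0.090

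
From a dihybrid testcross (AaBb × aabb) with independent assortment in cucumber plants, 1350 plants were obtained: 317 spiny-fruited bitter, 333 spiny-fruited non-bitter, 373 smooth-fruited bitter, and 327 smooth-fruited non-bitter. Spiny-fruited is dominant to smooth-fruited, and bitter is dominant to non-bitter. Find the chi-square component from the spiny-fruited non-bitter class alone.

A dihybrid testcross with independent assortment gives a 1:1:1:1 ratio.
Expected counts for N = 1350 under a 1:1:1:1 ratio (total parts = 4):
  spiny-fruited bitter: 1350 × 1/4 = 337.5
  spiny-fruited non-bitter: 1350 × 1/4 = 337.5
  smooth-fruited bitter: 1350 × 1/4 = 337.5
  smooth-fruited non-bitter: 1350 × 1/4 = 337.5
Contribution of spiny-fruited non-bitter: (333 − 337.5)² / 337.5 = 0.0600

0.060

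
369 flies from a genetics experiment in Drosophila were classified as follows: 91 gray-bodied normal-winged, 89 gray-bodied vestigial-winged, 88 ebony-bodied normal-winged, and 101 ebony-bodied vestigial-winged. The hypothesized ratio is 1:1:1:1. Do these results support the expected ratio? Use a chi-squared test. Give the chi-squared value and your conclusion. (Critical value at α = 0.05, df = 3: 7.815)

1.157; consistent

The 1:1:1:1 ratio has 4 parts, so with N = 369 the expected counts are:
  gray-bodied normal-winged: 369 × 1/4 = 92.25
  gray-bodied vestigial-winged: 369 × 1/4 = 92.25
  ebony-bodied normal-winged: 369 × 1/4 = 92.25
  ebony-bodied vestigial-winged: 369 × 1/4 = 92.25
χ² = Σ (O − E)² / E
  gray-bodied normal-winged: (91 − 92.25)² / 92.25 = 0.0169
  gray-bodied vestigial-winged: (89 − 92.25)² / 92.25 = 0.1145
  ebony-bodied normal-winged: (88 − 92.25)² / 92.25 = 0.1958
  ebony-bodied vestigial-winged: (101 − 92.25)² / 92.25 = 0.8299
χ² = 0.0169 + 0.1145 + 0.1958 + 0.8299 = 1.1571 ≈ 1.157
Degrees of freedom = 4 − 1 = 3; critical value at α = 0.05 is 7.815.
Since 1.157 < 7.815, we fail to reject the null hypothesis — the data are consistent with the 1:1:1:1 ratio.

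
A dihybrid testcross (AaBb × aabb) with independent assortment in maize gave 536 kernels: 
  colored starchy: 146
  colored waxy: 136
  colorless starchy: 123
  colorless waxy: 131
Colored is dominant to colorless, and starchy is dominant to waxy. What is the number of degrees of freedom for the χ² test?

A dihybrid testcross with independent assortment gives a 1:1:1:1 ratio.
A goodness-of-fit test with 4 phenotype classes has df = 4 − 1 = 3.

3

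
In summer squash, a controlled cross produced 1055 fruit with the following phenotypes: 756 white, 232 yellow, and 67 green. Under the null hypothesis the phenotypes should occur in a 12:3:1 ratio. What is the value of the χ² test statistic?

7.496

Expected counts for N = 1055 under a 12:3:1 ratio (total parts = 16):
  white: 1055 × 12/16 = 791.25
  yellow: 1055 × 3/16 = 197.8125
  green: 1055 × 1/16 = 65.9375
χ² = Σ (O − E)² / E
  white: (756 − 791.25)² / 791.25 = 1.5704
  yellow: (232 − 197.8125)² / 197.8125 = 5.9086
  green: (67 − 65.9375)² / 65.9375 = 0.0171
χ² = 1.5704 + 5.9086 + 0.0171 = 7.4961 ≈ 7.496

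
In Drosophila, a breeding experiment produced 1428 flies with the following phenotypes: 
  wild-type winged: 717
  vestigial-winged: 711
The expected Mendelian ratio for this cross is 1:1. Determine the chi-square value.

0.025

Total ratio parts = 2. Expected numbers out of 1428:
  wild-type winged: 1428 × 1/2 = 714
  vestigial-winged: 1428 × 1/2 = 714
χ² = Σ (O − E)² / E
  wild-type winged: (717 − 714)² / 714 = 0.0126
  vestigial-winged: (711 − 714)² / 714 = 0.0126
χ² = 0.0126 + 0.0126 = 0.0252 ≈ 0.025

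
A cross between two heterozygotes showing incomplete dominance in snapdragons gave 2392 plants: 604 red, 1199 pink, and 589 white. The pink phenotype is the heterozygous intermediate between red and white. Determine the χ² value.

0.203

With incomplete dominance, a heterozygote × heterozygote cross gives a 1:2:1 phenotypic ratio.
The 1:2:1 ratio has 4 parts, so with N = 2392 the expected counts are:
  red: 2392 × 1/4 = 598
  pink: 2392 × 2/4 = 1196
  white: 2392 × 1/4 = 598
χ² = Σ (O − E)² / E
  red: (604 − 598)² / 598 = 0.0602
  pink: (1199 − 1196)² / 1196 = 0.0075
  white: (589 − 598)² / 598 = 0.1355
χ² = 0.0602 + 0.0075 + 0.1355 = 0.2032 ≈ 0.203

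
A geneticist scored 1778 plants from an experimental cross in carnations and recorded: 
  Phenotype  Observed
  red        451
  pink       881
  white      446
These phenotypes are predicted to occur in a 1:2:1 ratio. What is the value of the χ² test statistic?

0.172

Under the 1:2:1 hypothesis (Σ ratio = 4, N = 1778):
  red: 1778 × 1/4 = 444.5
  pink: 1778 × 2/4 = 889
  white: 1778 × 1/4 = 444.5
χ² = Σ (O − E)² / E
  red: (451 − 444.5)² / 444.5 = 0.0951
  pink: (881 − 889)² / 889 = 0.0720
  white: (446 − 444.5)² / 444.5 = 0.0051
χ² = 0.0951 + 0.0720 + 0.0051 = 0.1722 ≈ 0.172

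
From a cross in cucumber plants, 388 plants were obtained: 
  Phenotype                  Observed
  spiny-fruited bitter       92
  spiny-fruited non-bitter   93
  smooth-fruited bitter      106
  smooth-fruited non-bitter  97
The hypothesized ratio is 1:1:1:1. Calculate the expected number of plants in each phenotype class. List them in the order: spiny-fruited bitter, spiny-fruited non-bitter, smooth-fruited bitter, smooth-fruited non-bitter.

The 1:1:1:1 ratio has 4 parts, so with N = 388 the expected counts are:
  spiny-fruited bitter: 388 × 1/4 = 97
  spiny-fruited non-bitter: 388 × 1/4 = 97
  smooth-fruited bitter: 388 × 1/4 = 97
  smooth-fruited non-bitter: 388 × 1/4 = 97

97, 97, 97, 97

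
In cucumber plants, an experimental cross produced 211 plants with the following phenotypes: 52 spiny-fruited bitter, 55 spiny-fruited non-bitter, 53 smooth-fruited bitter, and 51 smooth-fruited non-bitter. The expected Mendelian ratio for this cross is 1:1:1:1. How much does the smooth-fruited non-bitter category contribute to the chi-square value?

Total ratio parts = 4. Expected numbers out of 211:
  spiny-fruited bitter: 211 × 1/4 = 52.75
  spiny-fruited non-bitter: 211 × 1/4 = 52.75
  smooth-fruited bitter: 211 × 1/4 = 52.75
  smooth-fruited non-bitter: 211 × 1/4 = 52.75
Contribution of smooth-fruited non-bitter: (51 − 52.75)² / 52.75 = 0.0581

0.058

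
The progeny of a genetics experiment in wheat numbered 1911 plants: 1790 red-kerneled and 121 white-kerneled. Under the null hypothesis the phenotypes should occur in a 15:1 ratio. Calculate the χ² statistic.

Under the 15:1 hypothesis (Σ ratio = 16, N = 1911):
  red-kerneled: 1911 × 15/16 = 1791.5625
  white-kerneled: 1911 × 1/16 = 119.4375
χ² = Σ (O − E)² / E
  red-kerneled: (1790 − 1791.5625)² / 1791.5625 = 0.0014
  white-kerneled: (121 − 119.4375)² / 119.4375 = 0.0204
χ² = 0.0014 + 0.0204 = 0.0218 ≈ 0.022

0.022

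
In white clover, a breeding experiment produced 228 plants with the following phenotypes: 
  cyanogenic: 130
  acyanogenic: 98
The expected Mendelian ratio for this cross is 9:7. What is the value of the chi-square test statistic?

0.055

Total ratio parts = 16. Expected numbers out of 228:
  cyanogenic: 228 × 9/16 = 128.25
  acyanogenic: 228 × 7/16 = 99.75
χ² = Σ (O − E)² / E
  cyanogenic: (130 − 128.25)² / 128.25 = 0.0239
  acyanogenic: (98 − 99.75)² / 99.75 = 0.0307
χ² = 0.0239 + 0.0307 = 0.0546 ≈ 0.055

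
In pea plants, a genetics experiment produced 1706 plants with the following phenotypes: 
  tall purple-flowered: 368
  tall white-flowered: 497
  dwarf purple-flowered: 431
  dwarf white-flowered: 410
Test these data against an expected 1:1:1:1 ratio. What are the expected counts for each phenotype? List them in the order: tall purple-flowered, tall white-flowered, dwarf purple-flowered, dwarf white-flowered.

Expected counts for N = 1706 under a 1:1:1:1 ratio (total parts = 4):
  tall purple-flowered: 1706 × 1/4 = 426.5
  tall white-flowered: 1706 × 1/4 = 426.5
  dwarf purple-flowered: 1706 × 1/4 = 426.5
  dwarf white-flowered: 1706 × 1/4 = 426.5

426.5, 426.5, 426.5, 426.5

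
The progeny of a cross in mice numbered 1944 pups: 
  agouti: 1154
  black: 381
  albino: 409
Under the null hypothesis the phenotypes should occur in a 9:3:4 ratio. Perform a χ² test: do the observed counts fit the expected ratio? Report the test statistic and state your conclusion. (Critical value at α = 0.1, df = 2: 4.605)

The 9:3:4 ratio has 16 parts, so with N = 1944 the expected counts are:
  agouti: 1944 × 9/16 = 1093.5
  black: 1944 × 3/16 = 364.5
  albino: 1944 × 4/16 = 486
χ² = Σ (O − E)² / E
  agouti: (1154 − 1093.5)² / 1093.5 = 3.3473
  black: (381 − 364.5)² / 364.5 = 0.7469
  albino: (409 − 486)² / 486 = 12.1996
χ² = 3.3473 + 0.7469 + 12.1996 = 16.2938 ≈ 16.294
Degrees of freedom = 3 − 1 = 2; critical value at α = 0.1 is 4.605.
Since 16.294 > 4.605, we reject the null hypothesis — the data do not fit the 9:3:4 ratio.

16.294; not consistent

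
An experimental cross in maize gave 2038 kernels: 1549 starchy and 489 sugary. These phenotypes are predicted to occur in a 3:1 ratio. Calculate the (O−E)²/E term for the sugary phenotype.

The 3:1 ratio has 4 parts, so with N = 2038 the expected counts are:
  starchy: 2038 × 3/4 = 1528.5
  sugary: 2038 × 1/4 = 509.5
Contribution of sugary: (489 − 509.5)² / 509.5 = 0.8248

0.825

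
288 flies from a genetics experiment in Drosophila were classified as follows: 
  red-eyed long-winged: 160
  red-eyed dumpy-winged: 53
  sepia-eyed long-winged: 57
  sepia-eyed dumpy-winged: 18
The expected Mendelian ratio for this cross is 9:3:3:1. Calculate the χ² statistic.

Total ratio parts = 16. Expected numbers out of 288:
  red-eyed long-winged: 288 × 9/16 = 162
  red-eyed dumpy-winged: 288 × 3/16 = 54
  sepia-eyed long-winged: 288 × 3/16 = 54
  sepia-eyed dumpy-winged: 288 × 1/16 = 18
χ² = Σ (O − E)² / E
  red-eyed long-winged: (160 − 162)² / 162 = 0.0247
  red-eyed dumpy-winged: (53 − 54)² / 54 = 0.0185
  sepia-eyed long-winged: (57 − 54)² / 54 = 0.1667
  sepia-eyed dumpy-winged: (18 − 18)² / 18 = 0.0000
χ² = 0.0247 + 0.0185 + 0.1667 + 0.0000 = 0.2099 ≈ 0.210

0.210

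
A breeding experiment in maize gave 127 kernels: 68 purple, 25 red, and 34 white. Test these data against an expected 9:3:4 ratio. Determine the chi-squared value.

0.384

The 9:3:4 ratio has 16 parts, so with N = 127 the expected counts are:
  purple: 127 × 9/16 = 71.4375
  red: 127 × 3/16 = 23.8125
  white: 127 × 4/16 = 31.75
χ² = Σ (O − E)² / E
  purple: (68 − 71.4375)² / 71.4375 = 0.1654
  red: (25 − 23.8125)² / 23.8125 = 0.0592
  white: (34 − 31.75)² / 31.75 = 0.1594
χ² = 0.1654 + 0.0592 + 0.1594 = 0.384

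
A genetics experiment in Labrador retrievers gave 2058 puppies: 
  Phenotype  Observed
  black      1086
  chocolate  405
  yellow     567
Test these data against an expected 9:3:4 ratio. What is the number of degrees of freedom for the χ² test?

2

A goodness-of-fit test with 3 phenotype classes has df = 3 − 1 = 2.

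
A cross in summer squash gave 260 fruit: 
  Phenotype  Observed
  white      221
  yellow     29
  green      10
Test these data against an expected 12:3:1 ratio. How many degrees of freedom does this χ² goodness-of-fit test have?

A goodness-of-fit test with 3 phenotype classes has df = 3 − 1 = 2.

2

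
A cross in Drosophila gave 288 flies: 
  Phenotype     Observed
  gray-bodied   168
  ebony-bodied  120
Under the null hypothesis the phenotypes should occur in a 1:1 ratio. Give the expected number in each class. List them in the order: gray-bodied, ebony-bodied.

144, 144

Expected counts for N = 288 under a 1:1 ratio (total parts = 2):
  gray-bodied: 288 × 1/2 = 144
  ebony-bodied: 288 × 1/2 = 144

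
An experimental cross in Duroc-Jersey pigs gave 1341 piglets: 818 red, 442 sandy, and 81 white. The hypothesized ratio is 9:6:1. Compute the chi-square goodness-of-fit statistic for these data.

12.841

Expected counts for N = 1341 under a 9:6:1 ratio (total parts = 16):
  red: 1341 × 9/16 = 754.3125
  sandy: 1341 × 6/16 = 502.875
  white: 1341 × 1/16 = 83.8125
χ² = Σ (O − E)² / E
  red: (818 − 754.3125)² / 754.3125 = 5.3772
  sandy: (442 − 502.875)² / 502.875 = 7.3692
  white: (81 − 83.8125)² / 83.8125 = 0.0944
χ² = 5.3772 + 7.3692 + 0.0944 = 12.8408 ≈ 12.841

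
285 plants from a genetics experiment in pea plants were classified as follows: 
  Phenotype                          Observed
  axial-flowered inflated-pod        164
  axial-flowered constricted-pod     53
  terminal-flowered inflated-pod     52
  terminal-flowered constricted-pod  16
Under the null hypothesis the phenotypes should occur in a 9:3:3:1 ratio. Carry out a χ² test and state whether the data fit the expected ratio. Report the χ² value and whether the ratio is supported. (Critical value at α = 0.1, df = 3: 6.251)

0.312; consistent

Total ratio parts = 16. Expected numbers out of 285:
  axial-flowered inflated-pod: 285 × 9/16 = 160.3125
  axial-flowered constricted-pod: 285 × 3/16 = 53.4375
  terminal-flowered inflated-pod: 285 × 3/16 = 53.4375
  terminal-flowered constricted-pod: 285 × 1/16 = 17.8125
χ² = Σ (O − E)² / E
  axial-flowered inflated-pod: (164 − 160.3125)² / 160.3125 = 0.0848
  axial-flowered constricted-pod: (53 − 53.4375)² / 53.4375 = 0.0036
  terminal-flowered inflated-pod: (52 − 53.4375)² / 53.4375 = 0.0387
  terminal-flowered constricted-pod: (16 − 17.8125)² / 17.8125 = 0.1844
χ² = 0.0848 + 0.0036 + 0.0387 + 0.1844 = 0.3115 ≈ 0.312
Degrees of freedom = 4 − 1 = 3; critical value at α = 0.1 is 6.251.
Since 0.312 < 6.251, we fail to reject the null hypothesis — the data are consistent with the 9:3:3:1 ratio.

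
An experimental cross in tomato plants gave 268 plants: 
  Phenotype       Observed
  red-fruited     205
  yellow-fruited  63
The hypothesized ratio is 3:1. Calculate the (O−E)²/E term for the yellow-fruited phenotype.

Expected counts for N = 268 under a 3:1 ratio (total parts = 4):
  red-fruited: 268 × 3/4 = 201
  yellow-fruited: 268 × 1/4 = 67
Contribution of yellow-fruited: (63 − 67)² / 67 = 0.2388

0.239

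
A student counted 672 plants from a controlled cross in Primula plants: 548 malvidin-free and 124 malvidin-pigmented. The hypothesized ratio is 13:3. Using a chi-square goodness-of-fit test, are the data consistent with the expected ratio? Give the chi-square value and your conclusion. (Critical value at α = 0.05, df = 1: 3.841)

0.039; consistent

Under the 13:3 hypothesis (Σ ratio = 16, N = 672):
  malvidin-free: 672 × 13/16 = 546
  malvidin-pigmented: 672 × 3/16 = 126
χ² = Σ (O − E)² / E
  malvidin-free: (548 − 546)² / 546 = 0.0073
  malvidin-pigmented: (124 − 126)² / 126 = 0.0317
χ² = 0.0073 + 0.0317 = 0.039
Degrees of freedom = 2 − 1 = 1; critical value at α = 0.05 is 3.841.
Since 0.039 < 3.841, we fail to reject the null hypothesis — the data are consistent with the 13:3 ratio.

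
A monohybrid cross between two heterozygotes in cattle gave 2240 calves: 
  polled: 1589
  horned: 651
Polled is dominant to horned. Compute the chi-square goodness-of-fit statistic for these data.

19.717

For a monohybrid cross between heterozygotes with complete dominance, the expected phenotypic ratio is 3:1.
Total ratio parts = 4. Expected numbers out of 2240:
  polled: 2240 × 3/4 = 1680
  horned: 2240 × 1/4 = 560
χ² = Σ (O − E)² / E
  polled: (1589 − 1680)² / 1680 = 4.9292
  horned: (651 − 560)² / 560 = 14.7875
χ² = 4.9292 + 14.7875 = 19.7167 ≈ 19.717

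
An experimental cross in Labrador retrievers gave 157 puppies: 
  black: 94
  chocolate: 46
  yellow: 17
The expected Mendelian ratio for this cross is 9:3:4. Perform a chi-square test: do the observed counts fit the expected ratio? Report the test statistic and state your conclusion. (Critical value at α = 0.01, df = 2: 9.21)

22.298; not consistent

Under the 9:3:4 hypothesis (Σ ratio = 16, N = 157):
  black: 157 × 9/16 = 88.3125
  chocolate: 157 × 3/16 = 29.4375
  yellow: 157 × 4/16 = 39.25
χ² = Σ (O − E)² / E
  black: (94 − 88.3125)² / 88.3125 = 0.3663
  chocolate: (46 − 29.4375)² / 29.4375 = 9.3186
  yellow: (17 − 39.25)² / 39.25 = 12.6131
χ² = 0.3663 + 9.3186 + 12.6131 = 22.298
Degrees of freedom = 3 − 1 = 2; critical value at α = 0.01 is 9.21.
Since 22.298 > 9.21, we reject the null hypothesis — the data do not fit the 9:3:4 ratio.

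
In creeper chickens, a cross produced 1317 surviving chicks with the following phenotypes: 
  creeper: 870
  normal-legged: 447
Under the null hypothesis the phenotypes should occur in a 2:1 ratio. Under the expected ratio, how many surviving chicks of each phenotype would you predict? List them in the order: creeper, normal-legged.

Under the 2:1 hypothesis (Σ ratio = 3, N = 1317):
  creeper: 1317 × 2/3 = 878
  normal-legged: 1317 × 1/3 = 439

878, 439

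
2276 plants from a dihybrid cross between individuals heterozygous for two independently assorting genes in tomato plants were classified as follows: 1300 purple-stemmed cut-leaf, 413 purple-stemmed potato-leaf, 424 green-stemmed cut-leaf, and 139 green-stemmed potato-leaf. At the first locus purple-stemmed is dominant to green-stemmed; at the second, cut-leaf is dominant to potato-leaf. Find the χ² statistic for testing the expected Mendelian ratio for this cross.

0.840

A dihybrid F₂ with independent assortment and complete dominance at both loci gives a 9:3:3:1 phenotypic ratio.
Expected counts for N = 2276 under a 9:3:3:1 ratio (total parts = 16):
  purple-stemmed cut-leaf: 2276 × 9/16 = 1280.25
  purple-stemmed potato-leaf: 2276 × 3/16 = 426.75
  green-stemmed cut-leaf: 2276 × 3/16 = 426.75
  green-stemmed potato-leaf: 2276 × 1/16 = 142.25
χ² = Σ (O − E)² / E
  purple-stemmed cut-leaf: (1300 − 1280.25)² / 1280.25 = 0.3047
  purple-stemmed potato-leaf: (413 − 426.75)² / 426.75 = 0.4430
  green-stemmed cut-leaf: (424 − 426.75)² / 426.75 = 0.0177
  green-stemmed potato-leaf: (139 − 142.25)² / 142.25 = 0.0743
χ² = 0.3047 + 0.4430 + 0.0177 + 0.0743 = 0.8397 ≈ 0.840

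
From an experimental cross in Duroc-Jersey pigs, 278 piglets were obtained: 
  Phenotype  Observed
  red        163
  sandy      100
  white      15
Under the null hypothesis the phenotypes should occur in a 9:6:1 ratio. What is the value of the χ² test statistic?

0.779

Under the 9:6:1 hypothesis (Σ ratio = 16, N = 278):
  red: 278 × 9/16 = 156.375
  sandy: 278 × 6/16 = 104.25
  white: 278 × 1/16 = 17.375
χ² = Σ (O − E)² / E
  red: (163 − 156.375)² / 156.375 = 0.2807
  sandy: (100 − 104.25)² / 104.25 = 0.1733
  white: (15 − 17.375)² / 17.375 = 0.3246
χ² = 0.2807 + 0.1733 + 0.3246 = 0.7786 ≈ 0.779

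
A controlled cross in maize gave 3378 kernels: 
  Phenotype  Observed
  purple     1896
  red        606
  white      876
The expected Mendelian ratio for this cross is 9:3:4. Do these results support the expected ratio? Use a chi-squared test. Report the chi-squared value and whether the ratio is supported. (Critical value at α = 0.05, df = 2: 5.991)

2.367; consistent

Expected counts for N = 3378 under a 9:3:4 ratio (total parts = 16):
  purple: 3378 × 9/16 = 1900.125
  red: 3378 × 3/16 = 633.375
  white: 3378 × 4/16 = 844.5
χ² = Σ (O − E)² / E
  purple: (1896 − 1900.125)² / 1900.125 = 0.0090
  red: (606 − 633.375)² / 633.375 = 1.1832
  white: (876 − 844.5)² / 844.5 = 1.1750
χ² = 0.0090 + 1.1832 + 1.1750 = 2.3672 ≈ 2.367
Degrees of freedom = 3 − 1 = 2; critical value at α = 0.05 is 5.991.
Since 2.367 < 5.991, we fail to reject the null hypothesis — the data are consistent with the 9:3:4 ratio.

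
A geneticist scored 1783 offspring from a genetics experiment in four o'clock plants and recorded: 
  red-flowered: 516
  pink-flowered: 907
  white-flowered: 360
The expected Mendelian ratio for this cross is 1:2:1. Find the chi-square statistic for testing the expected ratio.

27.837

Total ratio parts = 4. Expected numbers out of 1783:
  red-flowered: 1783 × 1/4 = 445.75
  pink-flowered: 1783 × 2/4 = 891.5
  white-flowered: 1783 × 1/4 = 445.75
χ² = Σ (O − E)² / E
  red-flowered: (516 − 445.75)² / 445.75 = 11.0714
  pink-flowered: (907 − 891.5)² / 891.5 = 0.2695
  white-flowered: (360 − 445.75)² / 445.75 = 16.4959
χ² = 11.0714 + 0.2695 + 16.4959 = 27.8368 ≈ 27.837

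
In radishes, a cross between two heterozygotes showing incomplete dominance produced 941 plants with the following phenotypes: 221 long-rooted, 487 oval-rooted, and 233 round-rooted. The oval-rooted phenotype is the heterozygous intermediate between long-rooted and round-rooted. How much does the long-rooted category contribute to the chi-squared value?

With incomplete dominance, a heterozygote × heterozygote cross gives a 1:2:1 phenotypic ratio.
The 1:2:1 ratio has 4 parts, so with N = 941 the expected counts are:
  long-rooted: 941 × 1/4 = 235.25
  oval-rooted: 941 × 2/4 = 470.5
  round-rooted: 941 × 1/4 = 235.25
Contribution of long-rooted: (221 − 235.25)² / 235.25 = 0.8632

0.863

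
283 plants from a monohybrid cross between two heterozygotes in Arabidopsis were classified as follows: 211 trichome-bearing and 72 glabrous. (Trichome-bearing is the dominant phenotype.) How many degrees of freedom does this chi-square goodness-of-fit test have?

1

For a monohybrid cross between heterozygotes with complete dominance, the expected phenotypic ratio is 3:1.
A goodness-of-fit test with 2 phenotype classes has df = 2 − 1 = 1.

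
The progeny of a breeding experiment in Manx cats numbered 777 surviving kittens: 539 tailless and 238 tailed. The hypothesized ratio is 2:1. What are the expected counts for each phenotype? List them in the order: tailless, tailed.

518, 259

Expected counts for N = 777 under a 2:1 ratio (total parts = 3):
  tailless: 777 × 2/3 = 518
  tailed: 777 × 1/3 = 259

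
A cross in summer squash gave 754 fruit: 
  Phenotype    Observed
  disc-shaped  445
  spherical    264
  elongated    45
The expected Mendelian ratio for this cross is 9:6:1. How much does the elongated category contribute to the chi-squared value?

Under the 9:6:1 hypothesis (Σ ratio = 16, N = 754):
  disc-shaped: 754 × 9/16 = 424.125
  spherical: 754 × 6/16 = 282.75
  elongated: 754 × 1/16 = 47.125
Contribution of elongated: (45 − 47.125)² / 47.125 = 0.0958

0.096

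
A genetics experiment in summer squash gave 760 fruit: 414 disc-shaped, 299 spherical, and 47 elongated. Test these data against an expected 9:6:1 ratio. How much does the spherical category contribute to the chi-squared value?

0.688

Under the 9:6:1 hypothesis (Σ ratio = 16, N = 760):
  disc-shaped: 760 × 9/16 = 427.5
  spherical: 760 × 6/16 = 285
  elongated: 760 × 1/16 = 47.5
Contribution of spherical: (299 − 285)² / 285 = 0.6877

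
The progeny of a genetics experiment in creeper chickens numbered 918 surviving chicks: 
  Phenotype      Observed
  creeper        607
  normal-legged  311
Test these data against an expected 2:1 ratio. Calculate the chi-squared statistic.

Total ratio parts = 3. Expected numbers out of 918:
  creeper: 918 × 2/3 = 612
  normal-legged: 918 × 1/3 = 306
χ² = Σ (O − E)² / E
  creeper: (607 − 612)² / 612 = 0.0408
  normal-legged: (311 − 306)² / 306 = 0.0817
χ² = 0.0408 + 0.0817 = 0.1225 ≈ 0.123

0.123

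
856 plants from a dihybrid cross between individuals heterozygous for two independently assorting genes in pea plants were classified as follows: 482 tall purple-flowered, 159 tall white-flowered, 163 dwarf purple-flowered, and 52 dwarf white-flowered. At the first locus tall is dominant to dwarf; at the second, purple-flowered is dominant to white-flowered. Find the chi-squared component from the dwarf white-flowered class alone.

0.042

A dihybrid F₂ with independent assortment and complete dominance at both loci gives a 9:3:3:1 phenotypic ratio.
Under the 9:3:3:1 hypothesis (Σ ratio = 16, N = 856):
  tall purple-flowered: 856 × 9/16 = 481.5
  tall white-flowered: 856 × 3/16 = 160.5
  dwarf purple-flowered: 856 × 3/16 = 160.5
  dwarf white-flowered: 856 × 1/16 = 53.5
Contribution of dwarf white-flowered: (52 − 53.5)² / 53.5 = 0.0421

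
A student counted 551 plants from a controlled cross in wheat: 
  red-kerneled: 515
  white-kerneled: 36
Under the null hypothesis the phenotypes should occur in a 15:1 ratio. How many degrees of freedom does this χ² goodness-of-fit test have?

1

A goodness-of-fit test with 2 phenotype classes has df = 2 − 1 = 1.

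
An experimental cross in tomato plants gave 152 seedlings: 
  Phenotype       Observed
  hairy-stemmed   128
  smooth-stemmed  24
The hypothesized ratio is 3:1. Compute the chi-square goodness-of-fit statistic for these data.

6.877

Total ratio parts = 4. Expected numbers out of 152:
  hairy-stemmed: 152 × 3/4 = 114
  smooth-stemmed: 152 × 1/4 = 38
χ² = Σ (O − E)² / E
  hairy-stemmed: (128 − 114)² / 114 = 1.7193
  smooth-stemmed: (24 − 38)² / 38 = 5.1579
χ² = 1.7193 + 5.1579 = 6.8772 ≈ 6.877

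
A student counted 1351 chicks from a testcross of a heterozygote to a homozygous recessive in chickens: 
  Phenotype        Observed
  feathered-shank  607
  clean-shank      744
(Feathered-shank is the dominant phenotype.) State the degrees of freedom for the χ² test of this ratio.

A testcross of a heterozygote (Aa × aa) gives a 1:1 phenotypic ratio.
A goodness-of-fit test with 2 phenotype classes has df = 2 − 1 = 1.

1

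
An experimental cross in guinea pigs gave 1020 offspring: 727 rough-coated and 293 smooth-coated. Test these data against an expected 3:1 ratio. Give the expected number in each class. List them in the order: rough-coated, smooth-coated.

765, 255

Under the 3:1 hypothesis (Σ ratio = 4, N = 1020):
  rough-coated: 1020 × 3/4 = 765
  smooth-coated: 1020 × 1/4 = 255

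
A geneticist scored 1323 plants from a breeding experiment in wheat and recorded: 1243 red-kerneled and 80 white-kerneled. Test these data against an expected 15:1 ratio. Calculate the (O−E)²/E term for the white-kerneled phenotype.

0.087

Under the 15:1 hypothesis (Σ ratio = 16, N = 1323):
  red-kerneled: 1323 × 15/16 = 1240.3125
  white-kerneled: 1323 × 1/16 = 82.6875
Contribution of white-kerneled: (80 − 82.6875)² / 82.6875 = 0.0873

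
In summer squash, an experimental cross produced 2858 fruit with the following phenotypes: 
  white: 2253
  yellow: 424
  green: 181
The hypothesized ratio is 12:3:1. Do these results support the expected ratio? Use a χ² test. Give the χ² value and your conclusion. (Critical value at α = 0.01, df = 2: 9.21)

28.982; not consistent

Total ratio parts = 16. Expected numbers out of 2858:
  white: 2858 × 12/16 = 2143.5
  yellow: 2858 × 3/16 = 535.875
  green: 2858 × 1/16 = 178.625
χ² = Σ (O − E)² / E
  white: (2253 − 2143.5)² / 2143.5 = 5.5938
  yellow: (424 − 535.875)² / 535.875 = 23.3562
  green: (181 − 178.625)² / 178.625 = 0.0316
χ² = 5.5938 + 23.3562 + 0.0316 = 28.9816 ≈ 28.982
Degrees of freedom = 3 − 1 = 2; critical value at α = 0.01 is 9.21.
Since 28.982 > 9.21, we reject the null hypothesis — the data do not fit the 12:3:1 ratio.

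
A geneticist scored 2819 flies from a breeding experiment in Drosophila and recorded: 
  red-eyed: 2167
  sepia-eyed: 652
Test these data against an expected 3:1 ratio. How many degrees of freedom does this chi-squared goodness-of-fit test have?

A goodness-of-fit test with 2 phenotype classes has df = 2 − 1 = 1.

1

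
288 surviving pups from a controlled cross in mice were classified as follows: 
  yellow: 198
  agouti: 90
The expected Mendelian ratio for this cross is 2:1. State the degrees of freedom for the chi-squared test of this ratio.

A goodness-of-fit test with 2 phenotype classes has df = 2 − 1 = 1.

1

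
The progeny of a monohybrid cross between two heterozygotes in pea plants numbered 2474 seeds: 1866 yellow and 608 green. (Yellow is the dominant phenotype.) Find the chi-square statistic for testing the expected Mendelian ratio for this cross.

0.238

For a monohybrid cross between heterozygotes with complete dominance, the expected phenotypic ratio is 3:1.
Total ratio parts = 4. Expected numbers out of 2474:
  yellow: 2474 × 3/4 = 1855.5
  green: 2474 × 1/4 = 618.5
χ² = Σ (O − E)² / E
  yellow: (1866 − 1855.5)² / 1855.5 = 0.0594
  green: (608 − 618.5)² / 618.5 = 0.1783
χ² = 0.0594 + 0.1783 = 0.2377 ≈ 0.238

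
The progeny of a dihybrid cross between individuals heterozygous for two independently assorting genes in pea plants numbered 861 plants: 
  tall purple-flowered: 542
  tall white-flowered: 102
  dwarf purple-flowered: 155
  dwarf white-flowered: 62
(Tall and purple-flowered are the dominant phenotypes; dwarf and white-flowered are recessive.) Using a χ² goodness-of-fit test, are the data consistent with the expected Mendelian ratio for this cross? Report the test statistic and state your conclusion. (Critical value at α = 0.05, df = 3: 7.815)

30.257; not consistent

A dihybrid F₂ with independent assortment and complete dominance at both loci gives a 9:3:3:1 phenotypic ratio.
Under the 9:3:3:1 hypothesis (Σ ratio = 16, N = 861):
  tall purple-flowered: 861 × 9/16 = 484.3125
  tall white-flowered: 861 × 3/16 = 161.4375
  dwarf purple-flowered: 861 × 3/16 = 161.4375
  dwarf white-flowered: 861 × 1/16 = 53.8125
χ² = Σ (O − E)² / E
  tall purple-flowered: (542 − 484.3125)² / 484.3125 = 6.8713
  tall white-flowered: (102 − 161.4375)² / 161.4375 = 21.8835
  dwarf purple-flowered: (155 − 161.4375)² / 161.4375 = 0.2567
  dwarf white-flowered: (62 − 53.8125)² / 53.8125 = 1.2457
χ² = 6.8713 + 21.8835 + 0.2567 + 1.2457 = 30.2572 ≈ 30.257
Degrees of freedom = 4 − 1 = 3; critical value at α = 0.05 is 7.815.
Since 30.257 > 7.815, we reject the null hypothesis — the data do not fit the 9:3:3:1 ratio.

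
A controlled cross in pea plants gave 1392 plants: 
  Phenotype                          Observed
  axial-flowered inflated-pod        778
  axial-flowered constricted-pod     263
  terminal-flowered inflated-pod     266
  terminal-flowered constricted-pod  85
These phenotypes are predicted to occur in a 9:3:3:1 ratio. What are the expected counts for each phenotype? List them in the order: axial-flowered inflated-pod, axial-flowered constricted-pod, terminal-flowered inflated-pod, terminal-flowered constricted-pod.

Under the 9:3:3:1 hypothesis (Σ ratio = 16, N = 1392):
  axial-flowered inflated-pod: 1392 × 9/16 = 783
  axial-flowered constricted-pod: 1392 × 3/16 = 261
  terminal-flowered inflated-pod: 1392 × 3/16 = 261
  terminal-flowered constricted-pod: 1392 × 1/16 = 87

783, 261, 261, 87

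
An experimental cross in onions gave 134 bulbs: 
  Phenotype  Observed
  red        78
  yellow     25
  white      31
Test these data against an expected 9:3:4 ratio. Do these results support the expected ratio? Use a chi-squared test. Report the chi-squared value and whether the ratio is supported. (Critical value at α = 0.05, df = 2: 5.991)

0.279; consistent

Total ratio parts = 16. Expected numbers out of 134:
  red: 134 × 9/16 = 75.375
  yellow: 134 × 3/16 = 25.125
  white: 134 × 4/16 = 33.5
χ² = Σ (O − E)² / E
  red: (78 − 75.375)² / 75.375 = 0.0914
  yellow: (25 − 25.125)² / 25.125 = 0.0006
  white: (31 − 33.5)² / 33.5 = 0.1866
χ² = 0.0914 + 0.0006 + 0.1866 = 0.2786 ≈ 0.279
Degrees of freedom = 3 − 1 = 2; critical value at α = 0.05 is 5.991.
Since 0.279 < 5.991, we fail to reject the null hypothesis — the data are consistent with the 9:3:4 ratio.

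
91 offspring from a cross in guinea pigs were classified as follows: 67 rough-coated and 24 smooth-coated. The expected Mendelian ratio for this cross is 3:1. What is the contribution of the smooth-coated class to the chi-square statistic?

0.069

Expected counts for N = 91 under a 3:1 ratio (total parts = 4):
  rough-coated: 91 × 3/4 = 68.25
  smooth-coated: 91 × 1/4 = 22.75
Contribution of smooth-coated: (24 − 22.75)² / 22.75 = 0.0687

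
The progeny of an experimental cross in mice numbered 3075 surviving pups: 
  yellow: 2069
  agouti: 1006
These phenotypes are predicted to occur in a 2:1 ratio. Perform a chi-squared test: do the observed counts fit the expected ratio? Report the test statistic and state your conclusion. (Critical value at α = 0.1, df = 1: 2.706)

Under the 2:1 hypothesis (Σ ratio = 3, N = 3075):
  yellow: 3075 × 2/3 = 2050
  agouti: 3075 × 1/3 = 1025
χ² = Σ (O − E)² / E
  yellow: (2069 − 2050)² / 2050 = 0.1761
  agouti: (1006 − 1025)² / 1025 = 0.3522
χ² = 0.1761 + 0.3522 = 0.5283 ≈ 0.528
Degrees of freedom = 2 − 1 = 1; critical value at α = 0.1 is 2.706.
Since 0.528 < 2.706, we fail to reject the null hypothesis — the data are consistent with the 2:1 ratio.

0.528; consistent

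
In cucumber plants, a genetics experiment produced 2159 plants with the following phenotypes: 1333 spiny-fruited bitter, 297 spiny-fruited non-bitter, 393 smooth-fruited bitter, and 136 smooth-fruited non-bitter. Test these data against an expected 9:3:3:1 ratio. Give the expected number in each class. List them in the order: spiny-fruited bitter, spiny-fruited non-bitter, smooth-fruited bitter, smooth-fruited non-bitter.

Total ratio parts = 16. Expected numbers out of 2159:
  spiny-fruited bitter: 2159 × 9/16 = 1214.4375
  spiny-fruited non-bitter: 2159 × 3/16 = 404.8125
  smooth-fruited bitter: 2159 × 3/16 = 404.8125
  smooth-fruited non-bitter: 2159 × 1/16 = 134.9375

1214.4375, 404.8125, 404.8125, 134.9375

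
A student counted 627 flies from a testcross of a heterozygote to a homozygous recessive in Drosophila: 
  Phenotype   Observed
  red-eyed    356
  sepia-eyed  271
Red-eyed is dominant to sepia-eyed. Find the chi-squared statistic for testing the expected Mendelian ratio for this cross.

11.523

A testcross of a heterozygote (Aa × aa) gives a 1:1 phenotypic ratio.
Total ratio parts = 2. Expected numbers out of 627:
  red-eyed: 627 × 1/2 = 313.5
  sepia-eyed: 627 × 1/2 = 313.5
χ² = Σ (O − E)² / E
  red-eyed: (356 − 313.5)² / 313.5 = 5.7616
  sepia-eyed: (271 − 313.5)² / 313.5 = 5.7616
χ² = 5.7616 + 5.7616 = 11.5232 ≈ 11.523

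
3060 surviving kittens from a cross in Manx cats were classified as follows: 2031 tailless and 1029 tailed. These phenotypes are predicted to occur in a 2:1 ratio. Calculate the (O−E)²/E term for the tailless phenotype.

Total ratio parts = 3. Expected numbers out of 3060:
  tailless: 3060 × 2/3 = 2040
  tailed: 3060 × 1/3 = 1020
Contribution of tailless: (2031 − 2040)² / 2040 = 0.0397

0.040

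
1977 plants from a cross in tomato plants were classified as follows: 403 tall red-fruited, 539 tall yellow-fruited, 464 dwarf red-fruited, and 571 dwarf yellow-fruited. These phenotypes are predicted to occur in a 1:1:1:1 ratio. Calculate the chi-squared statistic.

34.668

The 1:1:1:1 ratio has 4 parts, so with N = 1977 the expected counts are:
  tall red-fruited: 1977 × 1/4 = 494.25
  tall yellow-fruited: 1977 × 1/4 = 494.25
  dwarf red-fruited: 1977 × 1/4 = 494.25
  dwarf yellow-fruited: 1977 × 1/4 = 494.25
χ² = Σ (O − E)² / E
  tall red-fruited: (403 − 494.25)² / 494.25 = 16.8469
  tall yellow-fruited: (539 − 494.25)² / 494.25 = 4.0517
  dwarf red-fruited: (464 − 494.25)² / 494.25 = 1.8514
  dwarf yellow-fruited: (571 − 494.25)² / 494.25 = 11.9182
χ² = 16.8469 + 4.0517 + 1.8514 + 11.9182 = 34.6682 ≈ 34.668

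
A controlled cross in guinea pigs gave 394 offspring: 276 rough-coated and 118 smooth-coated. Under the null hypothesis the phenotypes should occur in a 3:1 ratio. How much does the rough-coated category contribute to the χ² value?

The 3:1 ratio has 4 parts, so with N = 394 the expected counts are:
  rough-coated: 394 × 3/4 = 295.5
  smooth-coated: 394 × 1/4 = 98.5
Contribution of rough-coated: (276 − 295.5)² / 295.5 = 1.2868

1.287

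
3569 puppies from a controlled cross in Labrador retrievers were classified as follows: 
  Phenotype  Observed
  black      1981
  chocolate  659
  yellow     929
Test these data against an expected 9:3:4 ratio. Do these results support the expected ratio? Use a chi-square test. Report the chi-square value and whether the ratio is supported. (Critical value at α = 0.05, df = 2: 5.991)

2.020; consistent

Under the 9:3:4 hypothesis (Σ ratio = 16, N = 3569):
  black: 3569 × 9/16 = 2007.5625
  chocolate: 3569 × 3/16 = 669.1875
  yellow: 3569 × 4/16 = 892.25
χ² = Σ (O − E)² / E
  black: (1981 − 2007.5625)² / 2007.5625 = 0.3515
  chocolate: (659 − 669.1875)² / 669.1875 = 0.1551
  yellow: (929 − 892.25)² / 892.25 = 1.5137
χ² = 0.3515 + 0.1551 + 1.5137 = 2.0203 ≈ 2.020
Degrees of freedom = 3 − 1 = 2; critical value at α = 0.05 is 5.991.
Since 2.020 < 5.991, we fail to reject the null hypothesis — the data are consistent with the 9:3:4 ratio.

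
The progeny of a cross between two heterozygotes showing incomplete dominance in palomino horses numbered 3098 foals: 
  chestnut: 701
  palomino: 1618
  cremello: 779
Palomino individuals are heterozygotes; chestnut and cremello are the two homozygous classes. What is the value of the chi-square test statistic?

10.075

With incomplete dominance, a heterozygote × heterozygote cross gives a 1:2:1 phenotypic ratio.
Under the 1:2:1 hypothesis (Σ ratio = 4, N = 3098):
  chestnut: 3098 × 1/4 = 774.5
  palomino: 3098 × 2/4 = 1549
  cremello: 3098 × 1/4 = 774.5
χ² = Σ (O − E)² / E
  chestnut: (701 − 774.5)² / 774.5 = 6.9751
  palomino: (1618 − 1549)² / 1549 = 3.0736
  cremello: (779 − 774.5)² / 774.5 = 0.0261
χ² = 6.9751 + 3.0736 + 0.0261 = 10.0748 ≈ 10.075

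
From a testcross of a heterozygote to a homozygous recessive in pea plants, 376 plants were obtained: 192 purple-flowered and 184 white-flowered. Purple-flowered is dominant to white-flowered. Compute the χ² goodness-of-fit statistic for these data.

0.170

A testcross of a heterozygote (Aa × aa) gives a 1:1 phenotypic ratio.
Total ratio parts = 2. Expected numbers out of 376:
  purple-flowered: 376 × 1/2 = 188
  white-flowered: 376 × 1/2 = 188
χ² = Σ (O − E)² / E
  purple-flowered: (192 − 188)² / 188 = 0.0851
  white-flowered: (184 − 188)² / 188 = 0.0851
χ² = 0.0851 + 0.0851 = 0.1702 ≈ 0.170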